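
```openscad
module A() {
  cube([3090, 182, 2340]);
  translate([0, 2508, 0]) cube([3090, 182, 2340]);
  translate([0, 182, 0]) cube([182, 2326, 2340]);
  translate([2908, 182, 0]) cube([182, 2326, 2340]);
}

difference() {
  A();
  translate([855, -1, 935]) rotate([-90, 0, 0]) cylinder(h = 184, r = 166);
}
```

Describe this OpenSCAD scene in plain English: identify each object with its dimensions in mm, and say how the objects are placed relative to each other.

A is a box-shaped house frame (walls only): outside footprint 3090×2690 mm, wall height 2340 mm, wall thickness 182 mm. The two y-facing walls run the full x-width; the two x-facing walls fit between the inner faces of the y-facing walls.

The house frame has a circular hole of radius 166 mm through its front wall, centred at (x = 855, z = 935).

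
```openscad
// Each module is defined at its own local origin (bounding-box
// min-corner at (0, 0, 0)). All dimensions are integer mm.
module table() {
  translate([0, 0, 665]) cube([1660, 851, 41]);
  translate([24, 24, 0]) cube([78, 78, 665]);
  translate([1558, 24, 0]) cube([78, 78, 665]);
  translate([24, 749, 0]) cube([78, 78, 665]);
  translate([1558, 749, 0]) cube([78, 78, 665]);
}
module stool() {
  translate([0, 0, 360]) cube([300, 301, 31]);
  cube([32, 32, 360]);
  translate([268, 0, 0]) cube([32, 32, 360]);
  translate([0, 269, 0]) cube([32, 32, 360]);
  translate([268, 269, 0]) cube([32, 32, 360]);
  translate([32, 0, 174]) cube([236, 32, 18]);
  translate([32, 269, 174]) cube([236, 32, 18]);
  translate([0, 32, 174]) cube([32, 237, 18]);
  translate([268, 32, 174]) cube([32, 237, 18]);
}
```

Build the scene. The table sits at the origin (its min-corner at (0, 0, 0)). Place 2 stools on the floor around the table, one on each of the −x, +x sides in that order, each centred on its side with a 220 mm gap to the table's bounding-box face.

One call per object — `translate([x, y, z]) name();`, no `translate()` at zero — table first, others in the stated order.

table();
translate([-520, 275, 0]) stool();
translate([1880, 275, 0]) stool();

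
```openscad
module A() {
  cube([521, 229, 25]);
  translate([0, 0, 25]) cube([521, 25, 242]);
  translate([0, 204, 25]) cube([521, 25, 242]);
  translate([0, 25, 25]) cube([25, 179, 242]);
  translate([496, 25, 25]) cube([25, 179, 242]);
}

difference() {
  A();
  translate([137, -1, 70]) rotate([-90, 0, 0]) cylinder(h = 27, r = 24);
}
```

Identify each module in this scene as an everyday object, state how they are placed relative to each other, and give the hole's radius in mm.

A is an open box. The open box has a circular hole through its front wall. The hole's radius is 24 mm.

The subtracted cylinder has r = 24 mm.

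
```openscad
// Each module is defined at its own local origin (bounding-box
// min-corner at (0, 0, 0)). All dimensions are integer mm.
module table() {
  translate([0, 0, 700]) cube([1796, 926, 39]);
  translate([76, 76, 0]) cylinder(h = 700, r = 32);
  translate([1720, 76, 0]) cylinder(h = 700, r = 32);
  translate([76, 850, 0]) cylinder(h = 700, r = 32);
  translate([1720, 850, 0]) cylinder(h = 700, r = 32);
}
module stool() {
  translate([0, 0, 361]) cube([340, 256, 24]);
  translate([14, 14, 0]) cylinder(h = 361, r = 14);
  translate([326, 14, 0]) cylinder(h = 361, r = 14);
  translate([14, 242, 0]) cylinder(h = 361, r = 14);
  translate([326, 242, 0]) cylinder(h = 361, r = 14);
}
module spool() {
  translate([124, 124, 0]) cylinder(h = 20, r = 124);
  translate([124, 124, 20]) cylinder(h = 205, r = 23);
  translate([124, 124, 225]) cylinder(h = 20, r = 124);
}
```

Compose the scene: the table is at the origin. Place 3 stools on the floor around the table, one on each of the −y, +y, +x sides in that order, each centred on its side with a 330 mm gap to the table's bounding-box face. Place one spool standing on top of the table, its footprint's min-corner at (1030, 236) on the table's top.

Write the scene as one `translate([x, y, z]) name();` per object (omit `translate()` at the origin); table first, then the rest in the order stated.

table();
translate([728, -586, 0]) stool();
translate([728, 1256, 0]) stool();
translate([2126, 335, 0]) stool();
translate([1030, 236, 739]) spool();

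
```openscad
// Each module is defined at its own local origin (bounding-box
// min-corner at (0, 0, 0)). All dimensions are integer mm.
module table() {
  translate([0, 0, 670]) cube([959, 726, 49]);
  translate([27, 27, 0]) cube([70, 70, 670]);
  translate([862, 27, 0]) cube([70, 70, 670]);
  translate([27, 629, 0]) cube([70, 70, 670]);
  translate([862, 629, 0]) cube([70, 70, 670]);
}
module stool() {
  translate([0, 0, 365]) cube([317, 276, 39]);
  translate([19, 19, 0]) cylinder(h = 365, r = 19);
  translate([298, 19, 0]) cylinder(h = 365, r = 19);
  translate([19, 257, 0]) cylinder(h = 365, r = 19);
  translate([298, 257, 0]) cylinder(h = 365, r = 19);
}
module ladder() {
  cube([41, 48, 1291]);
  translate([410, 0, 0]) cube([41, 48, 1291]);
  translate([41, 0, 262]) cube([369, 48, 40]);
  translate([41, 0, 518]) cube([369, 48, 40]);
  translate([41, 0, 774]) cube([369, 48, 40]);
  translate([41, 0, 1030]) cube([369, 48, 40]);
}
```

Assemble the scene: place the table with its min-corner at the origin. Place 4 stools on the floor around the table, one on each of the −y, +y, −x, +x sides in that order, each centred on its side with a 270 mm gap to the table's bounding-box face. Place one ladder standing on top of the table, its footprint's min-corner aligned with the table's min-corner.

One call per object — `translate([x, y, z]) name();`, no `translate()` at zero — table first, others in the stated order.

table();
translate([321, -546, 0]) stool();
translate([321, 996, 0]) stool();
translate([-587, 225, 0]) stool();
translate([1229, 225, 0]) stool();
translate([0, 0, 719]) ladder();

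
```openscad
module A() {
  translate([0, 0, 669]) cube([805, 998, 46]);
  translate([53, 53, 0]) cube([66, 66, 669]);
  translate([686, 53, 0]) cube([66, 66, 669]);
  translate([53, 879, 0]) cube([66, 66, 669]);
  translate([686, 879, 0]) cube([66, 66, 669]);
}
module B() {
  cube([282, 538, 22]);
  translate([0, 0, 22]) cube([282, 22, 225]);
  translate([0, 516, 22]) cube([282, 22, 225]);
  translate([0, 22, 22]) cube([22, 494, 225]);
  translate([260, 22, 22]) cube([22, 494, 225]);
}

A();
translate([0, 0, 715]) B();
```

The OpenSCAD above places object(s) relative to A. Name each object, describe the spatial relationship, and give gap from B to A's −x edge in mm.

The open box's min-x is at 0; the table's min-x is 0; gap = 0 mm.

A is a table. B is an open box. The open box is on top of the table. The gap from the open box to the table's −x edge is 0 mm.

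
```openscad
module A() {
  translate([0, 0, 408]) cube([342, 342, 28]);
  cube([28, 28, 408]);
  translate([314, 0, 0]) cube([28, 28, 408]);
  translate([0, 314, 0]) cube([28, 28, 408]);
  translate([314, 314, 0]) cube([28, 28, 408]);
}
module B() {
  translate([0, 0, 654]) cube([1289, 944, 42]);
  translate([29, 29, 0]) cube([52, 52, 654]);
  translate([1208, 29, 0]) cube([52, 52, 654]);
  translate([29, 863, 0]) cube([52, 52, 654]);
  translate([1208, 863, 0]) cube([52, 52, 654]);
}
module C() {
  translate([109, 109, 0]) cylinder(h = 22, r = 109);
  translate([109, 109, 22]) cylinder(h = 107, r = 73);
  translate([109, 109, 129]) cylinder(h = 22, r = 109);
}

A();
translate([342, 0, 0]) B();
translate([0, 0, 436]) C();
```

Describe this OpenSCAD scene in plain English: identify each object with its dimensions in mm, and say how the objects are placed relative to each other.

A is a four-legged stool. The seat is 342×342 mm, 28 mm thick, top at z = 436 mm. It stands on four square legs, each 28×28 mm in cross-section, from z = 0 to the seat underside, each flush with a corner of the seat.

B is a table: top 1289 mm (x) × 944 mm (y), 42 mm thick, upper face at z = 696 mm, on four 52×52 mm square legs, each inset 29 mm from the nearest pair of top edges, running from z = 0 to the bottom of the top.

C is a spool: two coaxial disc flanges of radius 109 mm and thickness 22 mm, joined by a core cylinder of radius 73 mm and height 107 mm. The lower flange rests on z = 0 and the three cylinders share a vertical axis.

The table is against the stool's +x side, with their −y faces flush. The spool is on top of the stool.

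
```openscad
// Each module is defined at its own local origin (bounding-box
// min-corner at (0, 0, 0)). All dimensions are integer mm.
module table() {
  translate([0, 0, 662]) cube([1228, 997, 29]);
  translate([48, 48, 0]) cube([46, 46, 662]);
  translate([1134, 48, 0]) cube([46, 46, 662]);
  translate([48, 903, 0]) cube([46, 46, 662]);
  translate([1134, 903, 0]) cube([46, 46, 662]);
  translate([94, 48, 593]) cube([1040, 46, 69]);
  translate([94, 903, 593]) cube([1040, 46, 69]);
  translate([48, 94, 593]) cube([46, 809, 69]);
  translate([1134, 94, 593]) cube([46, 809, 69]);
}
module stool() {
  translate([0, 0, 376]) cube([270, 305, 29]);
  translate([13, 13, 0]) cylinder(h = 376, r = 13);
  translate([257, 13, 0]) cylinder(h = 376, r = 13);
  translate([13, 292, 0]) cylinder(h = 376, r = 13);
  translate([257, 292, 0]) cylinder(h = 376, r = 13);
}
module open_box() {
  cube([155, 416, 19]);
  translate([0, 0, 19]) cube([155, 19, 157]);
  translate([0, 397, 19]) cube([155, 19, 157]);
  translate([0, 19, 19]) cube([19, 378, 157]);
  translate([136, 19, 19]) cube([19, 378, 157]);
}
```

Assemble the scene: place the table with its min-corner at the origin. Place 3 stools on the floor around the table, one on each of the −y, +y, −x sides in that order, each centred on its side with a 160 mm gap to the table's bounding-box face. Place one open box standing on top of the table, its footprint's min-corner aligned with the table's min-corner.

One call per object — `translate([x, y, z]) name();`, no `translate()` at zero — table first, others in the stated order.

table();
translate([479, -465, 0]) stool();
translate([479, 1157, 0]) stool();
translate([-430, 346, 0]) stool();
translate([0, 0, 691]) open_box();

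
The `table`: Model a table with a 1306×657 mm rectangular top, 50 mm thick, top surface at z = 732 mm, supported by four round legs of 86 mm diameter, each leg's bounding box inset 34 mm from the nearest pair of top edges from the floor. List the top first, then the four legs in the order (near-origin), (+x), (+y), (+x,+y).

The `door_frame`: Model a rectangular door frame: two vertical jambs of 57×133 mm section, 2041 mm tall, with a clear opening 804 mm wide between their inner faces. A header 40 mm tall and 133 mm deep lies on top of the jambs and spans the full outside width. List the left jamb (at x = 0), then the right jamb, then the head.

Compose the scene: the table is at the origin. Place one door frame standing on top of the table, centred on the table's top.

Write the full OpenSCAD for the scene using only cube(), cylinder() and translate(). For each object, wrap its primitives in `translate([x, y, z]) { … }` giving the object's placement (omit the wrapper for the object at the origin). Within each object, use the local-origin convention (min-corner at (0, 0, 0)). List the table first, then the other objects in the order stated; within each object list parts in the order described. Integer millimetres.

translate([0, 0, 682]) cube([1306, 657, 50]);
translate([77, 77, 0]) cylinder(h = 682, r = 43);
translate([1229, 77, 0]) cylinder(h = 682, r = 43);
translate([77, 580, 0]) cylinder(h = 682, r = 43);
translate([1229, 580, 0]) cylinder(h = 682, r = 43);
translate([194, 262, 732]) {
  cube([57, 133, 2041]);
  translate([861, 0, 0]) cube([57, 133, 2041]);
  translate([0, 0, 2041]) cube([918, 133, 40]);
}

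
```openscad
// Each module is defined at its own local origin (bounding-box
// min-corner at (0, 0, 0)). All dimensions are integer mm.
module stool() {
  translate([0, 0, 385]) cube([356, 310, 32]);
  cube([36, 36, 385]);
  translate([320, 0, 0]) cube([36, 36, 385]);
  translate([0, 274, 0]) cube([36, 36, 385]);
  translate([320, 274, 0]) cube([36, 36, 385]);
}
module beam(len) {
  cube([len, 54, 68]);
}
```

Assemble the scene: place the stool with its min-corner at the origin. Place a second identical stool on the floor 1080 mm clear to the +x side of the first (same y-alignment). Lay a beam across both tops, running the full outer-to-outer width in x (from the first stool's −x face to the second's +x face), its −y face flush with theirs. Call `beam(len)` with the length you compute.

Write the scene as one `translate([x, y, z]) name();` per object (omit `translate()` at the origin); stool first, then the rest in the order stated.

stool();
translate([1436, 0, 0]) stool();
translate([0, 0, 417]) beam(1792);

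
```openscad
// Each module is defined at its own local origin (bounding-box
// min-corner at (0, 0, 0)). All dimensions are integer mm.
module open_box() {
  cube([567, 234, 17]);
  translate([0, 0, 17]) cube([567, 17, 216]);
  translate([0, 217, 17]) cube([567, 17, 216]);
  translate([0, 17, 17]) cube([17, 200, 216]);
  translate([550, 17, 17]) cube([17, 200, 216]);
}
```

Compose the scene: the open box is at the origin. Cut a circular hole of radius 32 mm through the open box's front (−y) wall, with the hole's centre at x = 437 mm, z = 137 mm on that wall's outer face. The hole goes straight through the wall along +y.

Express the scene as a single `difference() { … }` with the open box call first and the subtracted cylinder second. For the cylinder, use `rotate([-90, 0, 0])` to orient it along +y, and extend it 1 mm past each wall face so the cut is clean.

difference() {
  open_box();
  translate([437, -1, 137]) rotate([-90, 0, 0]) cylinder(h = 19, r = 32);
}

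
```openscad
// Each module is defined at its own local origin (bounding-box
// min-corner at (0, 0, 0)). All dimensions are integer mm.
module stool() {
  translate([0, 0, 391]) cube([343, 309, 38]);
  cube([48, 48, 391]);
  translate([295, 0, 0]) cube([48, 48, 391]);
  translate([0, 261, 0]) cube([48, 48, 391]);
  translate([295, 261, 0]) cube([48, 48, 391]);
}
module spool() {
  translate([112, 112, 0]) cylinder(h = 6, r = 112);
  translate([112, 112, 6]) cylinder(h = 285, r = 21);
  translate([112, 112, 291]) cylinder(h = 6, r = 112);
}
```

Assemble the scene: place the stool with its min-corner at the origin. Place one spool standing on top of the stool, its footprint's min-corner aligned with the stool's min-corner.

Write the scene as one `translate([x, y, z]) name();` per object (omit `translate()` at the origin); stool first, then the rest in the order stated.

stool();
translate([0, 0, 429]) spool();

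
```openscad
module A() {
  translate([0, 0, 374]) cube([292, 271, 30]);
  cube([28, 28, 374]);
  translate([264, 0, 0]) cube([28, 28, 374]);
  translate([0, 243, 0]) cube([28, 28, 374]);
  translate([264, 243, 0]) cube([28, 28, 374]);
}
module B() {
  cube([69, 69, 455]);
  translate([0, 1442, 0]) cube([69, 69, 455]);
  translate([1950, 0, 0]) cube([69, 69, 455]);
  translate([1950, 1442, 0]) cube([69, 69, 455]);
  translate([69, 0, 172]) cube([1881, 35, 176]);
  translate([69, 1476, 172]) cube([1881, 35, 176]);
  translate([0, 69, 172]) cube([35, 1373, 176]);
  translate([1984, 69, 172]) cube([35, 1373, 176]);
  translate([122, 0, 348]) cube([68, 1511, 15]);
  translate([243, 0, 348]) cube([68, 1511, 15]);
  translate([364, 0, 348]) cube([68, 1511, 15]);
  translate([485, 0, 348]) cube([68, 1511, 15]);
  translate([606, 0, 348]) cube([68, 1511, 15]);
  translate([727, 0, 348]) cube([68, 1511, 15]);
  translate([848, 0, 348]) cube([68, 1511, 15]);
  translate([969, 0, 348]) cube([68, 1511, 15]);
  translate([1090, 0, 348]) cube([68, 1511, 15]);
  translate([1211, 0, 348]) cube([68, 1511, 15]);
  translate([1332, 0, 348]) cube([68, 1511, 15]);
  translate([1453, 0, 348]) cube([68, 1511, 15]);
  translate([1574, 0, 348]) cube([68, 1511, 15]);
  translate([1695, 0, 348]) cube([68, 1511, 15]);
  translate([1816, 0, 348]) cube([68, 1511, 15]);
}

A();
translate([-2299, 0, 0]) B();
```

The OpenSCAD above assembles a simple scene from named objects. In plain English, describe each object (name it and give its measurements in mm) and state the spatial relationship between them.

A is a four-legged stool. The seat is a 292×271×30 mm slab whose top surface is at z = 404 mm; four square legs, each 28×28 mm in cross-section, run from the floor (z = 0) to the underside of the seat, each flush with a corner of the seat.

B is a bed frame 2019 mm long (x) by 1511 mm wide (y). Four 69×69 mm corner posts, 455 mm tall, at the corners of the footprint. Four rails of 35 mm thickness and 176 mm height run between adjacent posts with their undersides at z = 172 mm, their outer faces flush with the outside of the frame (the two x-running rails run between the posts' inner faces; the two y-running rails run between the posts' inner faces). 15 slats, each 68 mm wide (x) and 15 mm thick, lie across the top of the two x-running rails, running the full 1511 mm width of the frame in y; the slats are evenly spaced along x between the inner faces of the end posts with equal gaps (rounded down to the nearest mm) at the −x end and between each pair — any rounding remainder accumulates at the +x end.

The bed frame is on the floor beside the stool on its −x side.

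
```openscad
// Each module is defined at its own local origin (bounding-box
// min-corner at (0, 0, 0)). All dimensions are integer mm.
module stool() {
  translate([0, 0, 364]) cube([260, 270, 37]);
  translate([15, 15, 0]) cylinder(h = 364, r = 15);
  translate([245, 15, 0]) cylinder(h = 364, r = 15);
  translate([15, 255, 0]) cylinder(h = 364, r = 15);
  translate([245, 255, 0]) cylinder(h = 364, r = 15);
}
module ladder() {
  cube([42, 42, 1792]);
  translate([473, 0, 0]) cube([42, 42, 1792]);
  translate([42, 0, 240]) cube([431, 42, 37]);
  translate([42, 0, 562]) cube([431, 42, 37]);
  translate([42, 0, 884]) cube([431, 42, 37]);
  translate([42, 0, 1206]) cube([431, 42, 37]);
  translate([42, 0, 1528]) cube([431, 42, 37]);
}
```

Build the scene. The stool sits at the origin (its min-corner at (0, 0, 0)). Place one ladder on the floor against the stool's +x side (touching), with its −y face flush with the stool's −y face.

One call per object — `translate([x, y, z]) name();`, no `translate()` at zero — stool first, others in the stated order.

stool();
translate([260, 0, 0]) ladder();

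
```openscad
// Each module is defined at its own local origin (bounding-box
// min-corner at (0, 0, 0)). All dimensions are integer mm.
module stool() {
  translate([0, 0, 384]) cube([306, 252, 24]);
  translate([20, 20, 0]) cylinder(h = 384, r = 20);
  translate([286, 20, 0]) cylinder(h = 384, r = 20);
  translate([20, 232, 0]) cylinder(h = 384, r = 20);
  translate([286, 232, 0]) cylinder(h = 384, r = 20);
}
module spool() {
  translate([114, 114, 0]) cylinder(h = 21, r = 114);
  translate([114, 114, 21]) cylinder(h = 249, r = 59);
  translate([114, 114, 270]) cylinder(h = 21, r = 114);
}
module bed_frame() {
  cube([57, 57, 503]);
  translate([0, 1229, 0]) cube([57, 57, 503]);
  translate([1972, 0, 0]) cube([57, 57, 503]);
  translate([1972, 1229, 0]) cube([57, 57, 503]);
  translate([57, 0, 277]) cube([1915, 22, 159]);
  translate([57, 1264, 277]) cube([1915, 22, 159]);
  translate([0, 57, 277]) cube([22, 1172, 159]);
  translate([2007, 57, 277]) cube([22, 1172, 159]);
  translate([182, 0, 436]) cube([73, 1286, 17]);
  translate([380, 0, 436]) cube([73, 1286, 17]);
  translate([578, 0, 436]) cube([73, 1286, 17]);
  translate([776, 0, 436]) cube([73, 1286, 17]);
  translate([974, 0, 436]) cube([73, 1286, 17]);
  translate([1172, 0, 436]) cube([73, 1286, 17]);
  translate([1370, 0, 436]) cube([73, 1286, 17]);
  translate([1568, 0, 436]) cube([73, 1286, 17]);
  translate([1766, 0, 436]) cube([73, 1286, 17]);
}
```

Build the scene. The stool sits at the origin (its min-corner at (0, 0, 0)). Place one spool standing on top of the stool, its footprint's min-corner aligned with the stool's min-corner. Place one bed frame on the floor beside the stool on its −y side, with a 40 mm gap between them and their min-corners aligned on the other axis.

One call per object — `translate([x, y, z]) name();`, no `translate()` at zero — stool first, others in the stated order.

stool();
translate([0, 0, 408]) spool();
translate([0, -1326, 0]) bed_frame();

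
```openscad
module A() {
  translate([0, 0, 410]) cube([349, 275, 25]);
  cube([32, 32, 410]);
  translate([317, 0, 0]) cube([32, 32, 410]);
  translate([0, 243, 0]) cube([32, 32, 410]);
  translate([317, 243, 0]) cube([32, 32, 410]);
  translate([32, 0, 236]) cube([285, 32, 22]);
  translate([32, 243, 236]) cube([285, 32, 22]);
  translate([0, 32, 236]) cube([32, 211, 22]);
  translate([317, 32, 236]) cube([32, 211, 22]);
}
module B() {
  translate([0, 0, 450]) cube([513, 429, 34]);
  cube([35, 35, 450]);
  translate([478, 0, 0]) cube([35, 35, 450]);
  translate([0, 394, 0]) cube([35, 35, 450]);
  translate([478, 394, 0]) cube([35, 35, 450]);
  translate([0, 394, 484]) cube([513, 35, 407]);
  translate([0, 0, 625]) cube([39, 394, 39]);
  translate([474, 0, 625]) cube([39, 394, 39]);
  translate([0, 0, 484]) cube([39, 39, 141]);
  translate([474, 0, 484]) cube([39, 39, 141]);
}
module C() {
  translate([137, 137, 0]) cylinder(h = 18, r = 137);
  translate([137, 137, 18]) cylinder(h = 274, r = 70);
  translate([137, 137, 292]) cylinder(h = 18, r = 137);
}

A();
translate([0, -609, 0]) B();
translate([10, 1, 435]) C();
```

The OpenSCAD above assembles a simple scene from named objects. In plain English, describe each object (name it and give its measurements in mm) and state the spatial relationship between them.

A is a four-legged stool. The seat is 349×275 mm, 25 mm thick, top at z = 435 mm. It stands on four square legs, each 32×32 mm in cross-section, from z = 0 to the seat underside, each flush with a corner of the seat. Four stretchers, 32 mm wide and 22 mm tall, connect adjacent legs with their undersides at z = 236 mm, each running between the inner faces of the legs it joins and aligned with the legs' outer faces on the other axis.

B is a chair: 513×429 mm seat, 34 mm thick, top at z = 484 mm, on four 35 mm square corner legs flush with the seat edges. A 35 mm thick backrest slab spans the full seat width, extending 407 mm above the seat top, its back face flush with the seat's +y edge. Two armrests of 39×39 mm section run along each side from the seat's front edge to the front of the backrest, top faces 180 mm above the seat top and outer faces flush with the seat's x-edges; a 39×39 mm post under the front of each armrest stands on the seat at the front corner.

C is a spool: two coaxial disc flanges of radius 137 mm and thickness 18 mm, joined by a core cylinder of radius 70 mm and height 274 mm. The lower flange rests on z = 0 and the three cylinders share a vertical axis.

The chair is on the floor beside the stool on its −y side. The spool is on top of the stool.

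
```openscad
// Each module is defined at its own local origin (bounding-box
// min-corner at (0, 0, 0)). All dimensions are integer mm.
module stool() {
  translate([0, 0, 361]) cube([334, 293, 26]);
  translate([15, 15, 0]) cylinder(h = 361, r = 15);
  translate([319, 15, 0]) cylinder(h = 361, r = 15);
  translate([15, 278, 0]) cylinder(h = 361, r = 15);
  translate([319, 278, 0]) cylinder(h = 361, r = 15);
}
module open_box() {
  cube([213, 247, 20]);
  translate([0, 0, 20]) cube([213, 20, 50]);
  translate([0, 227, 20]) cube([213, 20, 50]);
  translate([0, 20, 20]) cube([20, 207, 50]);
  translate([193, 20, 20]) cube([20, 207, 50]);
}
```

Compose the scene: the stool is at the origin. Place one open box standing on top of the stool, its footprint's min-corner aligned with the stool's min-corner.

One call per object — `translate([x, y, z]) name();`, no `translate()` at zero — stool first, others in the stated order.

stool();
translate([0, 0, 387]) open_box();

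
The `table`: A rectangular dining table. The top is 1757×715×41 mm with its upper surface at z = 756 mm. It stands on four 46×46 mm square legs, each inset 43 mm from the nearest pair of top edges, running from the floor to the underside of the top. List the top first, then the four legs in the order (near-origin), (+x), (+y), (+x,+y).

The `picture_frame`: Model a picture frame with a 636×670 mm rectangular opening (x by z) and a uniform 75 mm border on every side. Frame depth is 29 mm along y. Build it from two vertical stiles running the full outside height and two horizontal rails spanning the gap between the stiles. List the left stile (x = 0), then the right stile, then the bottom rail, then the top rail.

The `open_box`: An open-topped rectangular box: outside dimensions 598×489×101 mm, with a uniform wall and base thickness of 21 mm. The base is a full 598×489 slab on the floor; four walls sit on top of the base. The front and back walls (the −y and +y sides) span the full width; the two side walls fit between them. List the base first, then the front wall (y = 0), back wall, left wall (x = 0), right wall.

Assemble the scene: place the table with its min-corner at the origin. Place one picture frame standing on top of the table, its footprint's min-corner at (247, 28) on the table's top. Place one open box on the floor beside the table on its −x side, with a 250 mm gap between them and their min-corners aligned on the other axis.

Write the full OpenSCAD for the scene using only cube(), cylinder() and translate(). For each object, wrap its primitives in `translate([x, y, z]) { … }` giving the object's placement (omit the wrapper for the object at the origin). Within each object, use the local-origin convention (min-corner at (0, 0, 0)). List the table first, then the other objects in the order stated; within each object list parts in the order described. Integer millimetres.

translate([0, 0, 715]) cube([1757, 715, 41]);
translate([43, 43, 0]) cube([46, 46, 715]);
translate([1668, 43, 0]) cube([46, 46, 715]);
translate([43, 626, 0]) cube([46, 46, 715]);
translate([1668, 626, 0]) cube([46, 46, 715]);
translate([247, 28, 756]) {
  cube([75, 29, 820]);
  translate([711, 0, 0]) cube([75, 29, 820]);
  translate([75, 0, 0]) cube([636, 29, 75]);
  translate([75, 0, 745]) cube([636, 29, 75]);
}
translate([-848, 0, 0]) {
  cube([598, 489, 21]);
  translate([0, 0, 21]) cube([598, 21, 80]);
  translate([0, 468, 21]) cube([598, 21, 80]);
  translate([0, 21, 21]) cube([21, 447, 80]);
  translate([577, 21, 21]) cube([21, 447, 80]);
}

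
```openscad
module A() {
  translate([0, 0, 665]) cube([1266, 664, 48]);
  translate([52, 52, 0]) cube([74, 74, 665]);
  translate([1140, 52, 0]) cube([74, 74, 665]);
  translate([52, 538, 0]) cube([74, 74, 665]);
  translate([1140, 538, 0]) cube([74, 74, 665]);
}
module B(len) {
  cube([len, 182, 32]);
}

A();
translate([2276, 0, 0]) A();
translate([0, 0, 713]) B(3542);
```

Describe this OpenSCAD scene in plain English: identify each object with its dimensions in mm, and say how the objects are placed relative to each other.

A is a table: top 1266 mm (x) × 664 mm (y), 48 mm thick, upper face at z = 713 mm, on four 74×74 mm square legs, each inset 52 mm from the nearest pair of top edges, running from z = 0 to the bottom of the top.

B is a rectangular beam 3542 mm long (x), 182 mm deep (y), 32 mm thick (z).

The beam spans the tops of two tables placed 1010 mm apart, resting at z = 713 mm.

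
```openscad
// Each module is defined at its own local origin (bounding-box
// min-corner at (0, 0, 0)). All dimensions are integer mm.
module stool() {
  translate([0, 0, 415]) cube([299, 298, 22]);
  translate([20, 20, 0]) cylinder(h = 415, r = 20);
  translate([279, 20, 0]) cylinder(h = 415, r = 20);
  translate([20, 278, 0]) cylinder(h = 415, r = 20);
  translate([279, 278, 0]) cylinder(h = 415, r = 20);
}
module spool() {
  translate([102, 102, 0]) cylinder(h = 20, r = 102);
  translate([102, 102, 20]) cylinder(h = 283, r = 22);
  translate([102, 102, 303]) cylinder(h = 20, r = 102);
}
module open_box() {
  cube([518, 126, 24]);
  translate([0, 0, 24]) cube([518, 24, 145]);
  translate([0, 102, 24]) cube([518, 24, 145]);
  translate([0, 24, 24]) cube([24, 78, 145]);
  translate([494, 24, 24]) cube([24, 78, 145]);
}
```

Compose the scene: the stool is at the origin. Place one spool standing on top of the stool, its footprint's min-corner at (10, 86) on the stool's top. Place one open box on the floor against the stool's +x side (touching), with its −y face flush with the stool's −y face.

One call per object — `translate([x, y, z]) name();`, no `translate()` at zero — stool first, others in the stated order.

stool();
translate([10, 86, 437]) spool();
translate([299, 0, 0]) open_box();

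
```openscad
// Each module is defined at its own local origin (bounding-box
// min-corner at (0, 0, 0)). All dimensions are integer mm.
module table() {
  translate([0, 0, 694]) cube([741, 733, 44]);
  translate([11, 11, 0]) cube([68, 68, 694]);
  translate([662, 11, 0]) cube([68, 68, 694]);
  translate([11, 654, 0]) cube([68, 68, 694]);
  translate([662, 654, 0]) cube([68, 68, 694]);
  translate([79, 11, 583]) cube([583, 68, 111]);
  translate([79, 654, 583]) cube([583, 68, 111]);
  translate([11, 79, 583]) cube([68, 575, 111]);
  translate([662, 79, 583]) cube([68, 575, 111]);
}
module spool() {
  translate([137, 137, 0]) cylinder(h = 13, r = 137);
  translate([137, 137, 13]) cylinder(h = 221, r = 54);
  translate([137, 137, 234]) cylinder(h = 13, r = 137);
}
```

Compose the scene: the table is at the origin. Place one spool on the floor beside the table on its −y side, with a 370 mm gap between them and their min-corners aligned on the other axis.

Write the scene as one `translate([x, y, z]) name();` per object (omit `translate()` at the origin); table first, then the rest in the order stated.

table();
translate([0, -644, 0]) spool();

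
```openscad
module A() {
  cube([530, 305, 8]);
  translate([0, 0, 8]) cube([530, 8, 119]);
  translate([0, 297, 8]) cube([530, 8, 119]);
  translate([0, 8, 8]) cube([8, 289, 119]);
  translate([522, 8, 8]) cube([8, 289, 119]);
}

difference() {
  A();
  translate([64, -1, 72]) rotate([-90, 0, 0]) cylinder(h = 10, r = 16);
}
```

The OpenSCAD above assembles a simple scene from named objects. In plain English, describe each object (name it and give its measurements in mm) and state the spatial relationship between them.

A is an open storage box with external size 530×305×127 mm and wall thickness 8 mm (the base is also 8 mm thick). The base covers the whole footprint; the four walls stand on the base, with the y-facing walls full-width and the x-facing walls fitting between their inner faces.

The open box has a circular hole of radius 16 mm through its front wall, centred at (x = 64, z = 72).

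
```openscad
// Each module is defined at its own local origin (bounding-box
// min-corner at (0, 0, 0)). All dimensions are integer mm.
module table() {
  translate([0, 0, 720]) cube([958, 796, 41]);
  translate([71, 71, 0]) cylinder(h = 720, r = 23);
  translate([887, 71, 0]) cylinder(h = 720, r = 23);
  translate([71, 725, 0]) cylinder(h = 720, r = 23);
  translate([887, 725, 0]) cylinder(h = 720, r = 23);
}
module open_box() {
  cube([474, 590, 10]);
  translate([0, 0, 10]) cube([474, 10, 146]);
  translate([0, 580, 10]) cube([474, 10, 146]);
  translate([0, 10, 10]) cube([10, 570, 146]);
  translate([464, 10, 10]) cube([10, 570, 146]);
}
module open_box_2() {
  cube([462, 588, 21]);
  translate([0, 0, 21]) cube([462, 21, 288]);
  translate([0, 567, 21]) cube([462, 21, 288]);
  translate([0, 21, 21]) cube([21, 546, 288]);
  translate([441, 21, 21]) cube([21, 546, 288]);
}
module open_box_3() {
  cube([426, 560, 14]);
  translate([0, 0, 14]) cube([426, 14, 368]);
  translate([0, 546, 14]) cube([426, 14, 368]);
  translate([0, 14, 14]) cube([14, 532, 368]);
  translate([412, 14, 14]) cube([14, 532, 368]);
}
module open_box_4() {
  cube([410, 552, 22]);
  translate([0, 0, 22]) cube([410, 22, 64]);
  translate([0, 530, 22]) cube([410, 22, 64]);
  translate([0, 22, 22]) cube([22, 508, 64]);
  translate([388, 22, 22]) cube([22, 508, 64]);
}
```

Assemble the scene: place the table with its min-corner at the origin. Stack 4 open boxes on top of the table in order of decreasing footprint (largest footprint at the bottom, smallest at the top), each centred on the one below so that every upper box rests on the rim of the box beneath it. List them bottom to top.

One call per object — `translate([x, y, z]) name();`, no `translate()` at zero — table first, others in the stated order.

table();
translate([242, 103, 761]) open_box();
translate([248, 104, 917]) open_box_2();
translate([266, 118, 1226]) open_box_3();
translate([274, 122, 1608]) open_box_4();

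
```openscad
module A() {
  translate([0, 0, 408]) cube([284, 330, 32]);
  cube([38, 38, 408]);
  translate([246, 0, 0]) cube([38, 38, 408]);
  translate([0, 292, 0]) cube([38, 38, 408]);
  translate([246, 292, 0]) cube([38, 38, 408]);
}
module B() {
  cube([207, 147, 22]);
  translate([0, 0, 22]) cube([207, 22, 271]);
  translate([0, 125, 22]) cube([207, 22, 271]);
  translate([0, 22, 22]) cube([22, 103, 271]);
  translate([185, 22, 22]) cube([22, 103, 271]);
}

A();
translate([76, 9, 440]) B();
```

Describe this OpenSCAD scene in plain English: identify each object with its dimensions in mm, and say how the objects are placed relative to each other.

A is a four-legged stool. The seat is 284×330 mm, 32 mm thick, top at z = 440 mm. It stands on four square legs, each 38×38 mm in cross-section, from z = 0 to the seat underside, each flush with a corner of the seat.

B is an open-topped rectangular box: outside dimensions 207×147×293 mm, with a uniform wall and base thickness of 22 mm. The base is a full 207×147 slab on the floor; four walls sit on top of the base. The front and back walls (the −y and +y sides) span the full width; the two side walls fit between them.

The open box is on top of the stool.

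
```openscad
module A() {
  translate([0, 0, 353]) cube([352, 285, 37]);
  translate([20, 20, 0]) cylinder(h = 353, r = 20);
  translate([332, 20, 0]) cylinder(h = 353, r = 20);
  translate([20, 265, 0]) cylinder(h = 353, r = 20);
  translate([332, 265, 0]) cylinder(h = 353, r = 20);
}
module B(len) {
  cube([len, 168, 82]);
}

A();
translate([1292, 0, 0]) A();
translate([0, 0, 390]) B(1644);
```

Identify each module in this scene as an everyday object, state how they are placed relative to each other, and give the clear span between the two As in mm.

Second stool starts at x = 1292; first ends at x = 352; clear span = 1292 − 352 = 940 mm.

A is a stool. B is a beam. A beam spans the tops of two stools. The clear span between the two stools is 940 mm.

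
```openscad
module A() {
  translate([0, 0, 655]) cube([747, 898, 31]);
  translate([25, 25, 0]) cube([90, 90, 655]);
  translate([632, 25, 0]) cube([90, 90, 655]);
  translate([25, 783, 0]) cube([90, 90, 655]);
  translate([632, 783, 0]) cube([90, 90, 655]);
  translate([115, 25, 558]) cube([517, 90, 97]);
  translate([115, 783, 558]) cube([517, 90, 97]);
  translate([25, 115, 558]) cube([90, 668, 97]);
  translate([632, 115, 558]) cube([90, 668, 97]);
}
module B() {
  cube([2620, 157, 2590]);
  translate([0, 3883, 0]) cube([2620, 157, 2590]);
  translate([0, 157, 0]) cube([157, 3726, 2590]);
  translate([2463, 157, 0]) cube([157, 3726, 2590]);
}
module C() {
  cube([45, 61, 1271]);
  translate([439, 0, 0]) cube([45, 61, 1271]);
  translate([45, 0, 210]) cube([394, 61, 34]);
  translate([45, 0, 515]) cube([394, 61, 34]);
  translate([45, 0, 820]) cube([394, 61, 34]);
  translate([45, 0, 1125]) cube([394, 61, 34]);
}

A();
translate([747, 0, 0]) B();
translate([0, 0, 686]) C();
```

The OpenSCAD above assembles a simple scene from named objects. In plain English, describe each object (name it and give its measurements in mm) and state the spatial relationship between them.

A is a table: top 747 mm (x) × 898 mm (y), 31 mm thick, upper face at z = 686 mm, on four 90×90 mm square legs, each inset 25 mm from the nearest pair of top edges, running from z = 0 to the bottom of the top. Four apron rails, 90 mm thick and 97 mm tall, run between adjacent legs with their top edges flush with the underside of the top and their outer faces flush with the legs' outer faces.

B is the wall frame of a small rectangular building: four walls, each 2590 mm tall and 157 mm thick, enclosing a footprint 2620 mm (x) by 4040 mm (y) outside-to-outside, with no floor or roof. The front and back walls (the −y and +y sides) span the full width; the two side walls fit between them.

C is a wooden ladder with two side rails of 45×61 mm section and 1271 mm height, set 484 mm apart overall. Between them run 4 rectangular rungs (61 mm deep, 34 mm thick), front faces flush with the rails' −y face. The bottom of the first rung is 210 mm above the floor and each subsequent rung is 305 mm higher than the one below.

The house frame is against the table's +x side, with their −y faces flush. The ladder is on top of the table.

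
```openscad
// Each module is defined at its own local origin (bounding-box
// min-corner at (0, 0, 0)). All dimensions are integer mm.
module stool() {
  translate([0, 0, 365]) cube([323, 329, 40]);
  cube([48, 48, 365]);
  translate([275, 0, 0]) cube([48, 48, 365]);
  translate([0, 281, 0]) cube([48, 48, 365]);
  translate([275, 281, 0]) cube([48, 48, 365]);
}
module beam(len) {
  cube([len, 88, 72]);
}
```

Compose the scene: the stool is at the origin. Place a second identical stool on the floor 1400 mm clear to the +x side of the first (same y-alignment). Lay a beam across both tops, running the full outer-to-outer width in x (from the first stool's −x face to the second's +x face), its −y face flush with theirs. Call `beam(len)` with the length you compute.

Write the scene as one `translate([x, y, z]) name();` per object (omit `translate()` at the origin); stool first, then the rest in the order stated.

stool();
translate([1723, 0, 0]) stool();
translate([0, 0, 405]) beam(2046);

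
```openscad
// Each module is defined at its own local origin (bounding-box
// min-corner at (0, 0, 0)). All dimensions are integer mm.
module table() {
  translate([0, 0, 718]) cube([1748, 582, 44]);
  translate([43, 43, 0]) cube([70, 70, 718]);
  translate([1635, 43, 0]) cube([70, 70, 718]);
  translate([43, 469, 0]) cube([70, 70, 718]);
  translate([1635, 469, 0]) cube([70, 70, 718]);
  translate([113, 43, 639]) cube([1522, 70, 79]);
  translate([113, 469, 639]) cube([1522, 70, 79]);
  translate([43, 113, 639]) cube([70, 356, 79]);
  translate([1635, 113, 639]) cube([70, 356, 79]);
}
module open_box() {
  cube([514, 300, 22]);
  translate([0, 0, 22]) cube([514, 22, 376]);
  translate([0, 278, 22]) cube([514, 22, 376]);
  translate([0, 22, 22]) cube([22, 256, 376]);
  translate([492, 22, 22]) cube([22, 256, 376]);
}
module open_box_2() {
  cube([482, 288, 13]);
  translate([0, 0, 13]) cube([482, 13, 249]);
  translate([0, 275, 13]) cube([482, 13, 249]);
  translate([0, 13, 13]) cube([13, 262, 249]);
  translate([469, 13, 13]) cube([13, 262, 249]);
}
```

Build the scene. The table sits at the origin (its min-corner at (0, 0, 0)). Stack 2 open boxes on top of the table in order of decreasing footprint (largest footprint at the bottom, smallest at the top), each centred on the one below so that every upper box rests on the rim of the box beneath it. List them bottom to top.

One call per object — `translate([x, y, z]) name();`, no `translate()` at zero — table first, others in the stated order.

table();
translate([617, 141, 762]) open_box();
translate([633, 147, 1160]) open_box_2();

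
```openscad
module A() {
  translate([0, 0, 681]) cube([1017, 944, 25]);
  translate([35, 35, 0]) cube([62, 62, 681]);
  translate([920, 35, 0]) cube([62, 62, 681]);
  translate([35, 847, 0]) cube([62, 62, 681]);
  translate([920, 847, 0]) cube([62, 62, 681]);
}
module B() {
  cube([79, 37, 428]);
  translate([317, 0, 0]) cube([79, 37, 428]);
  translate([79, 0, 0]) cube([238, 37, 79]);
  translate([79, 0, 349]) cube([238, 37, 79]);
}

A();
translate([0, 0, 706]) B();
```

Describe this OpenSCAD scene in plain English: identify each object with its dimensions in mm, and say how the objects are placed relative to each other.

A is a table: top 1017 mm (x) × 944 mm (y), 25 mm thick, upper face at z = 706 mm, on four 62×62 mm square legs, each inset 35 mm from the nearest pair of top edges, running from z = 0 to the bottom of the top.

B is a rectangular picture frame lying in the x–z plane (depth along y). The opening is 238 mm wide (x) by 270 mm tall (z), surrounded by a border 79 mm wide on all four sides. The frame is 37 mm deep and is made of two full-height vertical stiles with two horizontal rails fitted between them.

The picture frame is on top of the table.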